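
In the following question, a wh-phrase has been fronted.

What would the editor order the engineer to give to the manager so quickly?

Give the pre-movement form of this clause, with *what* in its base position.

'what' functions as the direct object of 'give'. Wh-movement fronts it, leaving a gap right after 'give':
What would the editor order the engineer to give ___ to the manager so quickly?

The editor would order the engineer to give what to the manager so quickly.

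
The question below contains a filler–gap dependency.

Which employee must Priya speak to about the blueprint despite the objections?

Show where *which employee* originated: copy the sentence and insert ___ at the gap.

Which employee must Priya speak to ___ about the blueprint despite the objections?

In situ: Priya must speak to which employee about the blueprint despite the objections.
'which employee' functions as the object of the preposition 'to'. The gap is right after 'to'.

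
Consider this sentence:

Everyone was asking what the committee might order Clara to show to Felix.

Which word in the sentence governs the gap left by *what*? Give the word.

show

In situ: The committee might order Clara to show what to Felix.
The filler 'what' is interpreted as the direct object of 'show'. Wh-movement fronts it, leaving a gap right after 'show':
Everyone was asking what the committee might order Clara to show ___ to Felix.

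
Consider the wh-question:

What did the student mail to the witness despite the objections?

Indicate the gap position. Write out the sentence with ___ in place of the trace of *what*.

What did the student mail ___ to the witness despite the objections?

In situ: The student did mail what to the witness despite the objections.
The filler 'what' is interpreted as the direct object of 'mail'. The gap is right after 'mail'.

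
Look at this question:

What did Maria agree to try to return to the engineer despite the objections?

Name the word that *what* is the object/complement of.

In situ: Maria did agree to try to return what to the engineer despite the objections.
The filler 'what' is interpreted as the direct object of 'return'. It moves to the left edge, and the trace sits right after 'return':
What did Maria agree to try to return ___ to the engineer despite the objections?

return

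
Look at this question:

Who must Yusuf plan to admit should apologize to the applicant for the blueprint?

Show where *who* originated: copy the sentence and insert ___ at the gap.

Who must Yusuf plan to admit ___ should apologize to the applicant for the blueprint?

Pre-movement form: Yusuf must plan to admit who should apologize to the applicant for the blueprint.
'who' is the subject of the clause embedded under 'admit'. The gap is right after 'admit'.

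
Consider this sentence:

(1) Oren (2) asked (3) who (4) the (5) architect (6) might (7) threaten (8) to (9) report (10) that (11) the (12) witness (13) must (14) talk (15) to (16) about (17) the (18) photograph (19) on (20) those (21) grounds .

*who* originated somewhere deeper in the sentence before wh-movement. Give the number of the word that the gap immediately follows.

15

Before movement: The architect might threaten to report that the witness must talk to who about the photograph on those grounds.
'who' is the object of the preposition 'to'. It moves to the left edge, and the trace sits right after 'to':
Oren asked who the architect might threaten to report that the witness must talk to ___ about the photograph on those grounds.
'to' is word 15.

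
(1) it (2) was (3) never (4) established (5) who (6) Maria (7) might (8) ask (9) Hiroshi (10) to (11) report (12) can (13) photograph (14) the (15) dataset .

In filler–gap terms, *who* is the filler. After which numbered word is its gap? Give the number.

Pre-movement form: Maria might ask Hiroshi to report who can photograph the dataset.
'who' is the subject of the clause embedded under 'report'. Wh-movement fronts it, leaving a gap right after 'report':
It was never established who Maria might ask Hiroshi to report ___ can photograph the dataset.
'report' is word 11.

11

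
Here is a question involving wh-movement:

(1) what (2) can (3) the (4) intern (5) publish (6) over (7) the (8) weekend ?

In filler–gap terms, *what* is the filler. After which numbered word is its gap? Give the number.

Before movement: The intern can publish what over the weekend.
'what' is the direct object of 'publish'. Wh-movement fronts it, leaving a gap right after 'publish':
What can the intern publish ___ over the weekend?
'publish' is word 5.

5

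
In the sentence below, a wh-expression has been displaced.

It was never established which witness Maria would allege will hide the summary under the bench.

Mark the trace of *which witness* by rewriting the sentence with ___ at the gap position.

It was never established which witness Maria would allege ___ will hide the summary under the bench.

Before movement: Maria would allege which witness will hide the summary under the bench.
The filler 'which witness' is interpreted as the subject of the clause embedded under 'allege'. The gap is right after 'allege'.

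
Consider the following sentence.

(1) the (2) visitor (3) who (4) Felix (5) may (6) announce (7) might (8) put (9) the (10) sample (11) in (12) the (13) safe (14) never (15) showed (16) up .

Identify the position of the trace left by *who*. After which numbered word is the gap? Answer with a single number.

6

'who' functions as the subject of the clause embedded under 'announce'. It moves to the left edge, and the trace sits right after 'announce':
The visitor who Felix may announce ___ might put the sample in the safe never showed up.
'announce' is word 6.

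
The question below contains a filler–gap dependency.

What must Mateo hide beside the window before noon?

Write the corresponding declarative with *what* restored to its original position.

Mateo must hide what beside the window before noon.

'what' is the direct object of 'hide'. It moves to the left edge, and the trace sits right after 'hide':
What must Mateo hide ___ beside the window before noon?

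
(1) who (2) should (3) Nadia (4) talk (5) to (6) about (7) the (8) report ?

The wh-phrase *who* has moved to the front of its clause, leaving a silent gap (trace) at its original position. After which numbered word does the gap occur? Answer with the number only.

5

In situ: Nadia should talk to who about the report.
The filler 'who' is interpreted as the object of the preposition 'to'. Wh-movement fronts it, leaving a gap right after 'to':
Who should Nadia talk to ___ about the report?
'to' is word 5.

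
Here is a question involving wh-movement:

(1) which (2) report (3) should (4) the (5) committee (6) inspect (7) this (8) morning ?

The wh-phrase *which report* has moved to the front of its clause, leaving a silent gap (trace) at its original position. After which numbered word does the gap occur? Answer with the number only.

In situ: The committee should inspect which report this morning.
'which report' is the direct object of 'inspect'. Fronting leaves a gap immediately after 'inspect':
Which report should the committee inspect ___ this morning?
'inspect' is word 6.

6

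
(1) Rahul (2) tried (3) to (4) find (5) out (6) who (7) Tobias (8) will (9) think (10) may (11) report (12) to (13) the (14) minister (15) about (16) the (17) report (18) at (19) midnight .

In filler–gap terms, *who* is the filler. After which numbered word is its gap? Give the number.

Underlying clause: Tobias will think who may report to the minister about the report at midnight.
'who' functions as the subject of the clause embedded under 'think'. It moves to the left edge, and the trace sits right after 'think':
Rahul tried to find out who Tobias will think ___ may report to the minister about the report at midnight.
'think' is word 9.

9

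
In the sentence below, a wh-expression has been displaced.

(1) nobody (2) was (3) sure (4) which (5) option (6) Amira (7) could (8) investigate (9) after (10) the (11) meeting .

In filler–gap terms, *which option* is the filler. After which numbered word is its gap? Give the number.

8

Pre-movement form: Amira could investigate which option after the meeting.
The filler 'which option' is interpreted as the direct object of 'investigate'. It moves to the left edge, and the trace sits right after 'investigate':
Nobody was sure which option Amira could investigate ___ after the meeting.
'investigate' is word 8.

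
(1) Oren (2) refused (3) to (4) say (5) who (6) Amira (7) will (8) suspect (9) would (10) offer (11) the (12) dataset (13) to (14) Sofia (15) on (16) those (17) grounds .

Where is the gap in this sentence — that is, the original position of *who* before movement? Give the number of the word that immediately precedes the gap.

Underlying clause: Amira will suspect who would offer the dataset to Sofia on those grounds.
'who' functions as the subject of the clause embedded under 'suspect'. Wh-movement fronts it, leaving a gap right after 'suspect':
Oren refused to say who Amira will suspect ___ would offer the dataset to Sofia on those grounds.
'suspect' is word 8.

8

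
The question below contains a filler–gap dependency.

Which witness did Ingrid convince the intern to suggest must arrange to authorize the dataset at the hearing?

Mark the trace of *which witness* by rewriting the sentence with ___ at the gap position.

Pre-movement form: Ingrid did convince the intern to suggest which witness must arrange to authorize the dataset at the hearing.
'which witness' is the subject of the clause embedded under 'suggest'. The gap is right after 'suggest'.

Which witness did Ingrid convince the intern to suggest ___ must arrange to authorize the dataset at the hearing?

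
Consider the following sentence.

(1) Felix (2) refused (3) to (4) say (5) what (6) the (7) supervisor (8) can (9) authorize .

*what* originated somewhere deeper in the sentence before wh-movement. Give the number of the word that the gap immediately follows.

Pre-movement form: The supervisor can authorize what.
'what' is the direct object of 'authorize'. Wh-movement fronts it, leaving a gap right after 'authorize':
Felix refused to say what the supervisor can authorize ___.
'authorize' is word 9.

9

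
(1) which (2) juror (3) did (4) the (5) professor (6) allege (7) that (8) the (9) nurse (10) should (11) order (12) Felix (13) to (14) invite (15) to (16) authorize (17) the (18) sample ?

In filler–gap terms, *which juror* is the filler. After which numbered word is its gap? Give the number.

14

In situ: The professor did allege that the nurse should order Felix to invite which juror to authorize the sample.
'which juror' functions as the direct object of 'invite'. Fronting leaves a gap immediately after 'invite':
Which juror did the professor allege that the nurse should order Felix to invite ___ to authorize the sample?
'invite' is word 14.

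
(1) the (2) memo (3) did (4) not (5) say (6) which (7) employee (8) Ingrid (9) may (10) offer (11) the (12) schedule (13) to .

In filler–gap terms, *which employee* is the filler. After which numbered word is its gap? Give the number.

13

In situ: Ingrid may offer the schedule to which employee.
'which employee' functions as the object of the preposition 'to' (recipient of 'offer'). It moves to the left edge, and the trace sits right after 'to':
The memo did not say which employee Ingrid may offer the schedule to ___.
'to' is word 13.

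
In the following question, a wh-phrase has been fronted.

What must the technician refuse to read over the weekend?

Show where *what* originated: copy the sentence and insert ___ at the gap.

Pre-movement form: The technician must refuse to read what over the weekend.
'what' functions as the direct object of 'read'. The gap is right after 'read'.

What must the technician refuse to read ___ over the weekend?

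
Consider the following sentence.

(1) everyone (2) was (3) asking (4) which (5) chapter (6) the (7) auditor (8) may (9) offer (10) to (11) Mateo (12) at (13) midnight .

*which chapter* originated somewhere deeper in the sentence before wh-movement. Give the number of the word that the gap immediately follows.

Pre-movement form: The auditor may offer which chapter to Mateo at midnight.
The filler 'which chapter' is interpreted as the direct object of 'offer'. Fronting leaves a gap immediately after 'offer':
Everyone was asking which chapter the auditor may offer ___ to Mateo at midnight.
'offer' is word 9.

9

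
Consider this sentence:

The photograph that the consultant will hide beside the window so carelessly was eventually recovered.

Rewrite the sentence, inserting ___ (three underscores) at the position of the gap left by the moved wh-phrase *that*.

The photograph that the consultant will hide ___ beside the window so carelessly was eventually recovered.

The filler 'that' is interpreted as the direct object of 'hide'. The gap is right after 'hide'.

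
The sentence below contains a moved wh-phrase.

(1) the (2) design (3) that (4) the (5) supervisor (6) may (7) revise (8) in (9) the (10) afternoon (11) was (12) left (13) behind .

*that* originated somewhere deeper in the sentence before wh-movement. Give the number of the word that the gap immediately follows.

'that' functions as the direct object of 'revise'. It moves to the left edge, and the trace sits right after 'revise':
The design that the supervisor may revise ___ in the afternoon was left behind.
'revise' is word 7.

7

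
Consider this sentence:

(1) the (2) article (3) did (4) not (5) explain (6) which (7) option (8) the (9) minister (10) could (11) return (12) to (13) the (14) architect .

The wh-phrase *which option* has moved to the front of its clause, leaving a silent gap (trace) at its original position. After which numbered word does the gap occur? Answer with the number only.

Pre-movement form: The minister could return which option to the architect.
The filler 'which option' is interpreted as the direct object of 'return'. It moves to the left edge, and the trace sits right after 'return':
The article did not explain which option the minister could return ___ to the architect.
'return' is word 11.

11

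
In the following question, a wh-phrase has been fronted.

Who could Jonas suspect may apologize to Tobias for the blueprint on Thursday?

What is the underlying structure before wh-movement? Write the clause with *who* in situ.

'who' functions as the subject of the clause embedded under 'suspect'. Fronting leaves a gap immediately after 'suspect':
Who could Jonas suspect ___ may apologize to Tobias for the blueprint on Thursday?

Jonas could suspect who may apologize to Tobias for the blueprint on Thursday.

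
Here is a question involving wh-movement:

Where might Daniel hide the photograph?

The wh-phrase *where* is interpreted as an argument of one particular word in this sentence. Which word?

hide

Pre-movement form: Daniel might hide the photograph where.
'where' functions as the locative complement of 'hide'. Wh-movement fronts it, leaving a gap right after 'photograph':
Where might Daniel hide the photograph ___?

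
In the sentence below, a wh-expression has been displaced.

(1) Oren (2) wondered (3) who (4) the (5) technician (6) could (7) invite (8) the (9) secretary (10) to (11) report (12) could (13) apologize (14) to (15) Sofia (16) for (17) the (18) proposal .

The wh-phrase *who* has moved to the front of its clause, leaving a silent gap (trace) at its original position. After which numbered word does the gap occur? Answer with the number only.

11

Before movement: The technician could invite the secretary to report who could apologize to Sofia for the proposal.
'who' is the subject of the clause embedded under 'report'. Fronting leaves a gap immediately after 'report':
Oren wondered who the technician could invite the secretary to report ___ could apologize to Sofia for the proposal.
'report' is word 11.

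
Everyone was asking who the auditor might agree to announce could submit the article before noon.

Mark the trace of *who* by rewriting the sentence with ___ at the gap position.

Everyone was asking who the auditor might agree to announce ___ could submit the article before noon.

Pre-movement form: The auditor might agree to announce who could submit the article before noon.
The filler 'who' is interpreted as the subject of the clause embedded under 'announce'. The gap is right after 'announce'.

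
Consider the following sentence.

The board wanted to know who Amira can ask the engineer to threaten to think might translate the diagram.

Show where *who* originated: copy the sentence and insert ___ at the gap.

The board wanted to know who Amira can ask the engineer to threaten to think ___ might translate the diagram.

Pre-movement form: Amira can ask the engineer to threaten to think who might translate the diagram.
The filler 'who' is interpreted as the subject of the clause embedded under 'think'. The gap is right after 'think'.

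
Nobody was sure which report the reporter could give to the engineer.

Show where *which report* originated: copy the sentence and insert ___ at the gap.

Nobody was sure which report the reporter could give ___ to the engineer.

In situ: The reporter could give which report to the engineer.
'which report' functions as the direct object of 'give'. The gap is right after 'give'.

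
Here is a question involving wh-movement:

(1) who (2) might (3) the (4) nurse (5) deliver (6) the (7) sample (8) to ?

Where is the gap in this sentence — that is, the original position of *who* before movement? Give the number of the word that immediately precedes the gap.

8

Before movement: The nurse might deliver the sample to who.
'who' is the object of the preposition 'to' (recipient of 'deliver'). It moves to the left edge, and the trace sits right after 'to':
Who might the nurse deliver the sample to ___?
'to' is word 8.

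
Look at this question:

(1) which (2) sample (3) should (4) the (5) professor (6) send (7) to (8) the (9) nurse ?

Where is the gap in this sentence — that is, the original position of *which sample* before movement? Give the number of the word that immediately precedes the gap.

Before movement: The professor should send which sample to the nurse.
The filler 'which sample' is interpreted as the direct object of 'send'. Wh-movement fronts it, leaving a gap right after 'send':
Which sample should the professor send ___ to the nurse?
'send' is word 6.

6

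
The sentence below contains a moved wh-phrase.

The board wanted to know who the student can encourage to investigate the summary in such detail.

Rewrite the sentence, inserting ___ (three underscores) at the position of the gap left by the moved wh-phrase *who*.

In situ: The student can encourage who to investigate the summary in such detail.
'who' functions as the direct object of 'encourage'. The gap is right after 'encourage'.

The board wanted to know who the student can encourage ___ to investigate the summary in such detail.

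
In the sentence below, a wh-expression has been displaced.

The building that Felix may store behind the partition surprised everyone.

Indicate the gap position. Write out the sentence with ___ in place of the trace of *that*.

The filler 'that' is interpreted as the direct object of 'store'. The gap is right after 'store'.

The building that Felix may store ___ behind the partition surprised everyone.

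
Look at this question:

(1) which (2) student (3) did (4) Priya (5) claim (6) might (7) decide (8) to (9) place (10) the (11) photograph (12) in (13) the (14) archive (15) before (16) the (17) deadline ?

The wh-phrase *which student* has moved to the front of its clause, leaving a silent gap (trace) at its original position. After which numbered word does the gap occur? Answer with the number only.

5

In situ: Priya did claim which student might decide to place the photograph in the archive before the deadline.
'which student' functions as the subject of the clause embedded under 'claim'. Wh-movement fronts it, leaving a gap right after 'claim':
Which student did Priya claim ___ might decide to place the photograph in the archive before the deadline?
'claim' is word 5.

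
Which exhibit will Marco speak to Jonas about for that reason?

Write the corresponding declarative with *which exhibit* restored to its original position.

'which exhibit' functions as the object of the preposition 'about'. It moves to the left edge, and the trace sits right after 'about':
Which exhibit will Marco speak to Jonas about ___ for that reason?

Marco will speak to Jonas about which exhibit for that reason.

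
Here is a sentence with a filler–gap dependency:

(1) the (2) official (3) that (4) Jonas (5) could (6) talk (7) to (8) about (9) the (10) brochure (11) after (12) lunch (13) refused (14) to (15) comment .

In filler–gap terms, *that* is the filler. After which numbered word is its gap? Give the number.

7

'that' functions as the object of the preposition 'to'. It moves to the left edge, and the trace sits right after 'to':
The official that Jonas could talk to ___ about the brochure after lunch refused to comment.
'to' is word 7.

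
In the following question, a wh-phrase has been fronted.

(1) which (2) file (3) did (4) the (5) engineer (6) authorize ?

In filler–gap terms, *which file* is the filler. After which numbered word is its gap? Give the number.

Underlying clause: The engineer did authorize which file.
'which file' functions as the direct object of 'authorize'. Wh-movement fronts it, leaving a gap right after 'authorize':
Which file did the engineer authorize ___?
'authorize' is word 6.

6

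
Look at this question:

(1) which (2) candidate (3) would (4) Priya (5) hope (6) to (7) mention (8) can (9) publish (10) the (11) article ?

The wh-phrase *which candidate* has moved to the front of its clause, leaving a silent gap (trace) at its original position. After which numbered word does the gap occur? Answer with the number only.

Underlying clause: Priya would hope to mention which candidate can publish the article.
'which candidate' is the subject of the clause embedded under 'mention'. Fronting leaves a gap immediately after 'mention':
Which candidate would Priya hope to mention ___ can publish the article?
'mention' is word 7.

7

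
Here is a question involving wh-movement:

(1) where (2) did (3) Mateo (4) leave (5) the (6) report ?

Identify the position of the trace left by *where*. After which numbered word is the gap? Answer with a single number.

Underlying clause: Mateo did leave the report where.
The filler 'where' is interpreted as the locative complement of 'leave'. Wh-movement fronts it, leaving a gap right after 'report':
Where did Mateo leave the report ___?
'report' is word 6.

6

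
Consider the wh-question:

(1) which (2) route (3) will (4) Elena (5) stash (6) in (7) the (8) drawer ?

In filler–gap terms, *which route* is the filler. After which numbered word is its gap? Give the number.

In situ: Elena will stash which route in the drawer.
'which route' functions as the direct object of 'stash'. It moves to the left edge, and the trace sits right after 'stash':
Which route will Elena stash ___ in the drawer?
'stash' is word 5.

5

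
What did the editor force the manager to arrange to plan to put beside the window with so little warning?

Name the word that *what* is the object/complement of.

put

Underlying clause: The editor did force the manager to arrange to plan to put what beside the window with so little warning.
'what' functions as the direct object of 'put'. Fronting leaves a gap immediately after 'put':
What did the editor force the manager to arrange to plan to put ___ beside the window with so little warning?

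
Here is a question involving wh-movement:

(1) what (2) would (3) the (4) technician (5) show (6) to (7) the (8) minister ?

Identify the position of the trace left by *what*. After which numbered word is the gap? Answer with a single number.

Underlying clause: The technician would show what to the minister.
'what' is the direct object of 'show'. It moves to the left edge, and the trace sits right after 'show':
What would the technician show ___ to the minister?
'show' is word 5.

5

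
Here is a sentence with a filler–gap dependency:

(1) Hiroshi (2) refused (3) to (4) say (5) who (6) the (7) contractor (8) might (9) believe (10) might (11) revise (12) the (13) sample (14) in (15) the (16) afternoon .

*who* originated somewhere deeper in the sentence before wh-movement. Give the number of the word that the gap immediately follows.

In situ: The contractor might believe who might revise the sample in the afternoon.
The filler 'who' is interpreted as the subject of the clause embedded under 'believe'. Fronting leaves a gap immediately after 'believe':
Hiroshi refused to say who the contractor might believe ___ might revise the sample in the afternoon.
'believe' is word 9.

9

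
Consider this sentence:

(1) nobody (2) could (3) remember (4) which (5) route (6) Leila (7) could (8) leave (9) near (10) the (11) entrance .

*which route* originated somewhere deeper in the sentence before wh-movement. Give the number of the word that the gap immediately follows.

8

Before movement: Leila could leave which route near the entrance.
'which route' is the direct object of 'leave'. It moves to the left edge, and the trace sits right after 'leave':
Nobody could remember which route Leila could leave ___ near the entrance.
'leave' is word 8.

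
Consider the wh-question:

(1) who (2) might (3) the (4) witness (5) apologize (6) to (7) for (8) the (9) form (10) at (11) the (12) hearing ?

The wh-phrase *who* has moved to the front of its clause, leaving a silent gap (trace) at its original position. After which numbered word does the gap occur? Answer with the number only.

In situ: The witness might apologize to who for the form at the hearing.
'who' is the object of the preposition 'to'. Fronting leaves a gap immediately after 'to':
Who might the witness apologize to ___ for the form at the hearing?
'to' is word 6.

6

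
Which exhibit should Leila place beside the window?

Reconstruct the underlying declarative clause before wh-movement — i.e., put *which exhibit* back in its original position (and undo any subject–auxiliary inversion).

Leila should place which exhibit beside the window.

'which exhibit' functions as the direct object of 'place'. Fronting leaves a gap immediately after 'place':
Which exhibit should Leila place ___ beside the window?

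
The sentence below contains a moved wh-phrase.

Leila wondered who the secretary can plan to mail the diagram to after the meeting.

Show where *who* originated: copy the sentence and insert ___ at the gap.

Pre-movement form: The secretary can plan to mail the diagram to who after the meeting.
'who' is the object of the preposition 'to' (recipient of 'mail'). The gap is right after 'to'.

Leila wondered who the secretary can plan to mail the diagram to ___ after the meeting.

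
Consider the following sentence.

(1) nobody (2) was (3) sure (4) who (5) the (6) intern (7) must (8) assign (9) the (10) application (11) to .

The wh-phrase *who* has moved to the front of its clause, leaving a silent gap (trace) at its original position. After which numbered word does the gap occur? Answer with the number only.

Before movement: The intern must assign the application to who.
'who' is the object of the preposition 'to' (recipient of 'assign'). Wh-movement fronts it, leaving a gap right after 'to':
Nobody was sure who the intern must assign the application to ___.
'to' is word 11.

11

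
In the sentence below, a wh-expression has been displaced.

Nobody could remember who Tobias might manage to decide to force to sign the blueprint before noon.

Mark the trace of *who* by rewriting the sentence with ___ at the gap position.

Nobody could remember who Tobias might manage to decide to force ___ to sign the blueprint before noon.

Underlying clause: Tobias might manage to decide to force who to sign the blueprint before noon.
'who' functions as the direct object of 'force'. The gap is right after 'force'.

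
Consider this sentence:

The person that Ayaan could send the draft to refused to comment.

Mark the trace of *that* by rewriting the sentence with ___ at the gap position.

The person that Ayaan could send the draft to ___ refused to comment.

The filler 'that' is interpreted as the object of the preposition 'to' (recipient of 'send'). The gap is right after 'to'.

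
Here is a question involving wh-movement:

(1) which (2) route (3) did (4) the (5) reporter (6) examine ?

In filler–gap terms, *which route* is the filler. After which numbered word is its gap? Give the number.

Pre-movement form: The reporter did examine which route.
The filler 'which route' is interpreted as the direct object of 'examine'. Fronting leaves a gap immediately after 'examine':
Which route did the reporter examine ___?
'examine' is word 6.

6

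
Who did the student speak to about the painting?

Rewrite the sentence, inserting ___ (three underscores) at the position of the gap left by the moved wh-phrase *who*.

Before movement: The student did speak to who about the painting.
The filler 'who' is interpreted as the object of the preposition 'to'. The gap is right after 'to'.

Who did the student speak to ___ about the painting?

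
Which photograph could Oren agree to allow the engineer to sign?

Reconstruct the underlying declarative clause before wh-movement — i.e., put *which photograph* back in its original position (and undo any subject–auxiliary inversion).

Oren could agree to allow the engineer to sign which photograph.

The filler 'which photograph' is interpreted as the direct object of 'sign'. It moves to the left edge, and the trace sits right after 'sign':
Which photograph could Oren agree to allow the engineer to sign ___?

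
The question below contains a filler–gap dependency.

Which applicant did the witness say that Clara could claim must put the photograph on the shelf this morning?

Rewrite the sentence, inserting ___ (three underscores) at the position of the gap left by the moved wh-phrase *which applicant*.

Which applicant did the witness say that Clara could claim ___ must put the photograph on the shelf this morning?

Pre-movement form: The witness did say that Clara could claim which applicant must put the photograph on the shelf this morning.
'which applicant' functions as the subject of the clause embedded under 'claim'. The gap is right after 'claim'.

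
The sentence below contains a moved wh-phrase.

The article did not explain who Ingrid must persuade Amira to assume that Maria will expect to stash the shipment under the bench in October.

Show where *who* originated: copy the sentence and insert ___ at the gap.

The article did not explain who Ingrid must persuade Amira to assume that Maria will expect ___ to stash the shipment under the bench in October.

In situ: Ingrid must persuade Amira to assume that Maria will expect who to stash the shipment under the bench in October.
'who' is the direct object of 'expect'. The gap is right after 'expect'.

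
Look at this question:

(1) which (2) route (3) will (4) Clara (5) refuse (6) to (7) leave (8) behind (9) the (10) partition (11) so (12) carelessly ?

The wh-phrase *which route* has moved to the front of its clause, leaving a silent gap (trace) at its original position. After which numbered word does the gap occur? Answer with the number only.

Pre-movement form: Clara will refuse to leave which route behind the partition so carelessly.
'which route' is the direct object of 'leave'. Fronting leaves a gap immediately after 'leave':
Which route will Clara refuse to leave ___ behind the partition so carelessly?
'leave' is word 7.

7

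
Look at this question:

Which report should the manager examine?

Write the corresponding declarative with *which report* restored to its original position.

'which report' functions as the direct object of 'examine'. It moves to the left edge, and the trace sits right after 'examine':
Which report should the manager examine ___?

The manager should examine which report.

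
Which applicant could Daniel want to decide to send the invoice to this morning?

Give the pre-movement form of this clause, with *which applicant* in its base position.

Daniel could want to decide to send the invoice to which applicant this morning.

'which applicant' functions as the object of the preposition 'to' (recipient of 'send'). Fronting leaves a gap immediately after 'to':
Which applicant could Daniel want to decide to send the invoice to ___ this morning?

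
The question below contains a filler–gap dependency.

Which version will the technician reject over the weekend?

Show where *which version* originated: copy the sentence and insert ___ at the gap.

Pre-movement form: The technician will reject which version over the weekend.
'which version' functions as the direct object of 'reject'. The gap is right after 'reject'.

Which version will the technician reject ___ over the weekend?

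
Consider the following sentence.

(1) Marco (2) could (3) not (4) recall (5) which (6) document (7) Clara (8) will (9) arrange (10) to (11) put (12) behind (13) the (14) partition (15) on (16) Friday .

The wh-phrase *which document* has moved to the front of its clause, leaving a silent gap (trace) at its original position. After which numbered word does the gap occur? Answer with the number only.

In situ: Clara will arrange to put which document behind the partition on Friday.
'which document' is the direct object of 'put'. Fronting leaves a gap immediately after 'put':
Marco could not recall which document Clara will arrange to put ___ behind the partition on Friday.
'put' is word 11.

11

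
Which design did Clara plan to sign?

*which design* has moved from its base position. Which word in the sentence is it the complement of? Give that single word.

sign

Before movement: Clara did plan to sign which design.
'which design' is the direct object of 'sign'. Wh-movement fronts it, leaving a gap right after 'sign':
Which design did Clara plan to sign ___?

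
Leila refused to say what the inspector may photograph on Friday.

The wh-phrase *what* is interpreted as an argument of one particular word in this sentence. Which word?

photograph

Before movement: The inspector may photograph what on Friday.
'what' functions as the direct object of 'photograph'. It moves to the left edge, and the trace sits right after 'photograph':
Leila refused to say what the inspector may photograph ___ on Friday.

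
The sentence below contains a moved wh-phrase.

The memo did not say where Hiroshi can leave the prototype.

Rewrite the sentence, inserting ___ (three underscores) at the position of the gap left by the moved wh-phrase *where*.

The memo did not say where Hiroshi can leave the prototype ___.

Pre-movement form: Hiroshi can leave the prototype where.
'where' is the locative complement of 'leave'. The gap is right after 'prototype'.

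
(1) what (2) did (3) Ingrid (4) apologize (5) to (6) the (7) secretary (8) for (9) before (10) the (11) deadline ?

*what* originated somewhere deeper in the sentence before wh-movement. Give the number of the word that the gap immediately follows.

Pre-movement form: Ingrid did apologize to the secretary for what before the deadline.
'what' functions as the object of the preposition 'for'. Wh-movement fronts it, leaving a gap right after 'for':
What did Ingrid apologize to the secretary for ___ before the deadline?
'for' is word 8.

8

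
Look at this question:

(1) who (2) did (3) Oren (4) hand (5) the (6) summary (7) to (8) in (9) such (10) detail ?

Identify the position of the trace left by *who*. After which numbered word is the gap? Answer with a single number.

7

Underlying clause: Oren did hand the summary to who in such detail.
'who' functions as the object of the preposition 'to' (recipient of 'hand'). Wh-movement fronts it, leaving a gap right after 'to':
Who did Oren hand the summary to ___ in such detail?
'to' is word 7.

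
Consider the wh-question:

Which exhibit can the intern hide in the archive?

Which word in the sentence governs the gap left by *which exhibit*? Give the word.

Pre-movement form: The intern can hide which exhibit in the archive.
The filler 'which exhibit' is interpreted as the direct object of 'hide'. Wh-movement fronts it, leaving a gap right after 'hide':
Which exhibit can the intern hide ___ in the archive?

hide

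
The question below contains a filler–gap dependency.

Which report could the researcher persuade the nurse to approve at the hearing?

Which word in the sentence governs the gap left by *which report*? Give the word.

In situ: The researcher could persuade the nurse to approve which report at the hearing.
The filler 'which report' is interpreted as the direct object of 'approve'. Wh-movement fronts it, leaving a gap right after 'approve':
Which report could the researcher persuade the nurse to approve ___ at the hearing?

approve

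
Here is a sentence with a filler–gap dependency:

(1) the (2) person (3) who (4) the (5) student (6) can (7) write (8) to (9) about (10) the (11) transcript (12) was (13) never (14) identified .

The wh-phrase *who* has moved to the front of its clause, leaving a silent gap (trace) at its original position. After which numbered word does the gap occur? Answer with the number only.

8

The filler 'who' is interpreted as the object of the preposition 'to'. Wh-movement fronts it, leaving a gap right after 'to':
The person who the student can write to ___ about the transcript was never identified.
'to' is word 8.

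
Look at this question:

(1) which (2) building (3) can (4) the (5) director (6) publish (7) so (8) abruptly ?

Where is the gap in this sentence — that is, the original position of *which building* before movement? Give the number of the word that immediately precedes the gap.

Pre-movement form: The director can publish which building so abruptly.
The filler 'which building' is interpreted as the direct object of 'publish'. Fronting leaves a gap immediately after 'publish':
Which building can the director publish ___ so abruptly?
'publish' is word 6.

6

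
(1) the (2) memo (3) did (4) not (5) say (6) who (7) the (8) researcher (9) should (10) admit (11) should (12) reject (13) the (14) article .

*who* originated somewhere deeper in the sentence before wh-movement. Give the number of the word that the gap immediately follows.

10

In situ: The researcher should admit who should reject the article.
The filler 'who' is interpreted as the subject of the clause embedded under 'admit'. Fronting leaves a gap immediately after 'admit':
The memo did not say who the researcher should admit ___ should reject the article.
'admit' is word 10.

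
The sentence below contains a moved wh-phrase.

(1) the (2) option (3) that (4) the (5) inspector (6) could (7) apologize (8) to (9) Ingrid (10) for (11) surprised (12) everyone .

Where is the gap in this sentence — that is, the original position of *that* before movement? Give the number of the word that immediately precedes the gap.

'that' is the object of the preposition 'for'. Fronting leaves a gap immediately after 'for':
The option that the inspector could apologize to Ingrid for ___ surprised everyone.
'for' is word 10.

10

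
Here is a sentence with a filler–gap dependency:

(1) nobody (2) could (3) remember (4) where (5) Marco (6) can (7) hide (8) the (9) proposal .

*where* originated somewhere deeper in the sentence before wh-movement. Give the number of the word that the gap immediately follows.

9

Underlying clause: Marco can hide the proposal where.
'where' is the locative complement of 'hide'. Fronting leaves a gap immediately after 'proposal':
Nobody could remember where Marco can hide the proposal ___.
'proposal' is word 9.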